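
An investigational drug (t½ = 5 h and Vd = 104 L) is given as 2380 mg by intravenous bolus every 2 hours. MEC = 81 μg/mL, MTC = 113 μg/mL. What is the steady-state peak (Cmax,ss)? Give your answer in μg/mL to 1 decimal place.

τ/t½ = 2/5 ≈ 0.4, so fraction remaining f = (1/2)^(2/5) ≈ 0.7579.
Accumulation ratio R = 1/(1 − f) ≈ 1/0.2421 ≈ 4.1305.
Each bolus raises the concentration by D/Vd = 2380/104 ≈ 22.885 μg/mL.
Steady-state peak Cmax,ss = C₀·R ≈ 22.885 × 4.1305 ≈ 94.526 μg/mL.
Peak 94.5 μg/mL vs MTC 113 μg/mL: below toxic threshold.

94.5 μg/mL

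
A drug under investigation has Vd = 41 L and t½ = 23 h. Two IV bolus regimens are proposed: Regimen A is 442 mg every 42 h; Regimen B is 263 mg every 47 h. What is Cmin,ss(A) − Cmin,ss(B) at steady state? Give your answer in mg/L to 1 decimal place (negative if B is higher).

Regimen A: f = (1/2)^(42/23) ≈ 0.2820; Cmin,ss = (442/41)·f/(1−f) ≈ 4.234 mg/L.
Regimen B: f = (1/2)^(47/23) ≈ 0.2426; Cmin,ss = (263/41)·f/(1−f) ≈ 2.055 mg/L.
Difference ≈ 4.234 − 2.055 ≈ 2.179 mg/L.

2.2 mg/L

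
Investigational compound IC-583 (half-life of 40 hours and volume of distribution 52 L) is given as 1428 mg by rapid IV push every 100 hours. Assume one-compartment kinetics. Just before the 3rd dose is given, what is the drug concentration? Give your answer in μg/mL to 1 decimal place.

f = (1/2)^(τ/t½) = (1/2)^(100/40) ≈ 0.1768.
C₀ = D/Vd = 1428/52 ≈ 27.462 μg/mL.
Before the 3rd dose, 2 doses have been given. Superposition: Cmin = C₀·(f + f²).
≈ 27.462 × (0.1768 + 0.0313) ≈ 27.462 × 0.2081 ≈ 5.715 μg/mL.

5.7 μg/mL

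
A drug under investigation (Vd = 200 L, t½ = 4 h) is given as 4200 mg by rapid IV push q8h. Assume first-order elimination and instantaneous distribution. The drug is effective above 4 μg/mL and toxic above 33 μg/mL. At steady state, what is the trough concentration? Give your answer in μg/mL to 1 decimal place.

τ = 8 h = 2 half-lives, so f = (1/2)^2 = 0.25.
At steady state, R = 1/(1 − 0.25) = 4/3.
Single-dose peak C₀ = D/Vd = 4200/200 = 21 μg/mL.
Steady-state peak Cmax,ss = C₀·R = 21 × 4/3 ≈ 28.000 μg/mL.
Steady-state trough Cmin,ss = Cmax,ss·f ≈ 28.000 × 0.25 ≈ 7.000 μg/mL.
Trough 7.0 μg/mL vs MEC 4 μg/mL: adequate.

7.0 μg/mL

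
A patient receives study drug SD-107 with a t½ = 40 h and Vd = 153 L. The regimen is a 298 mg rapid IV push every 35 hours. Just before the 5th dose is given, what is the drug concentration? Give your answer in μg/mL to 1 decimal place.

2.1 μg/mL

f = (1/2)^(τ/t½) = (1/2)^(35/40) ≈ 0.5453.
C₀ = D/Vd = 298/153 ≈ 1.948 μg/mL.
Before the 5th dose, 4 doses have been given. Superposition: Cmin = C₀·(f + f² + … + f^4).
≈ 1.948 × (0.5453 + 0.2974 + 0.1621 + 0.0884) ≈ 1.948 × 1.0932 ≈ 2.130 μg/mL.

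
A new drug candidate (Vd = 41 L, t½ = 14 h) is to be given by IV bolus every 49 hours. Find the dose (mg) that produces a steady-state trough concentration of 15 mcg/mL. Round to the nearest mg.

6343 mg

τ/t½ = 49/14 ≈ 3.5, so f = (1/2)^(49/14) ≈ 0.088388.
Cmin,ss = (D/Vd)·f/(1−f), so D = Cmin,ss·Vd·(1−f)/f.
D = 15 × 41 × (1−f)/f ≈ 15 × 41 × 10.31375 ≈ 6342.96 mg.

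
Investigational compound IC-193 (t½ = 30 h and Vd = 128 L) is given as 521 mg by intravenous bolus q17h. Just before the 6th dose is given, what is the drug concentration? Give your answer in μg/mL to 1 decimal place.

f = (1/2)^(τ/t½) = (1/2)^(17/30) ≈ 0.6752.
C₀ = D/Vd = 521/128 ≈ 4.070 μg/mL.
Before the 6th dose, 5 doses have been given. Superposition: Cmin = C₀·(f + f² + … + f^5).
≈ 4.070 × (0.6752 + 0.4559 + 0.3078 + 0.2078 + 0.1403) ≈ 4.070 × 1.7870 ≈ 7.273 μg/mL.

7.3 μg/mL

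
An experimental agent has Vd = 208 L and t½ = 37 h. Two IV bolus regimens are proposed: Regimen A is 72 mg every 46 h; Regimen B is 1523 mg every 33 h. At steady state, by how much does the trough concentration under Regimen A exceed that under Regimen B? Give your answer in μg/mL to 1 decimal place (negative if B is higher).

-8.3 μg/mL

Regimen A: f = (1/2)^(46/37) ≈ 0.4224; Cmin,ss = (72/208)·f/(1−f) ≈ 0.253 μg/mL.
Regimen B: f = (1/2)^(33/37) ≈ 0.5389; Cmin,ss = (1523/208)·f/(1−f) ≈ 8.558 μg/mL.
Difference ≈ 0.253 − 8.558 ≈ -8.305 μg/mL.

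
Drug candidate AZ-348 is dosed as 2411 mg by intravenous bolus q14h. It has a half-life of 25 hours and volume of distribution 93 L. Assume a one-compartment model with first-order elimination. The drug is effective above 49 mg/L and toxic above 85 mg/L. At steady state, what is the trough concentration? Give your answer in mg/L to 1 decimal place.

Over one 14-h interval, 14/25 ≈ 0.56 half-lives elapse, leaving f ≈ 0.6783 of each dose.
At steady state, accumulation factor R = 1/(1 − e^(−kτ)) ≈ 3.1085.
Single-dose peak C₀ = D/Vd = 2411/93 ≈ 25.925 mg/L.
Steady-state peak Cmax,ss = C₀·R ≈ 25.925 × 3.1085 ≈ 80.588 mg/L.
One interval later, Cmin,ss = Cmax,ss·e^(−kτ) ≈ 80.588 × 0.6783 ≈ 54.663 mg/L.
Trough 54.7 mg/L vs MEC 49 mg/L: adequate.

54.7 mg/L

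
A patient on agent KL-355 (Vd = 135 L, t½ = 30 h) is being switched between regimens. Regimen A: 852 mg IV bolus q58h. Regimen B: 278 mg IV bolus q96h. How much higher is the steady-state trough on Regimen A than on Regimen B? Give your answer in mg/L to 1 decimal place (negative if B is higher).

2.0 mg/L

Regimen A: f = (1/2)^(58/30) ≈ 0.2618; Cmin,ss = (852/135)·f/(1−f) ≈ 2.238 mg/L.
Regimen B: f = (1/2)^(96/30) ≈ 0.1088; Cmin,ss = (278/135)·f/(1−f) ≈ 0.251 mg/L.
Difference ≈ 2.238 − 0.251 ≈ 1.987 mg/L.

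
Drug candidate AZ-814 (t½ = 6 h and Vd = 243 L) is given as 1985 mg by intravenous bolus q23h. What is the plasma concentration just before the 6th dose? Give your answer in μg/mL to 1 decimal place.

f = (1/2)^(τ/t½) = (1/2)^(23/6) ≈ 0.0702.
C₀ = D/Vd = 1985/243 ≈ 8.169 μg/mL.
Before the 6th dose, 5 doses have been given. Superposition: Cmin = C₀·(f + f² + … + f^5).
≈ 8.169 × (0.0702 + 0.0049 + 0.0003 + 0.0000 + 0.0000) ≈ 8.169 × 0.0754 ≈ 0.616 μg/mL.

0.6 μg/mL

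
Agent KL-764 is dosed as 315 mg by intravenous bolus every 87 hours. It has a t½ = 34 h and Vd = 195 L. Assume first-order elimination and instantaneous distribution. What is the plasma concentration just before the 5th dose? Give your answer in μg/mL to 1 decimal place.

0.3 μg/mL

f = (1/2)^(τ/t½) = (1/2)^(87/34) ≈ 0.1697.
C₀ = D/Vd = 315/195 ≈ 1.615 μg/mL.
Before the 5th dose, 4 doses have been given. Superposition: Cmin = C₀·(f + f² + … + f^4).
≈ 1.615 × (0.1697 + 0.0288 + 0.0049 + 0.0008) ≈ 1.615 × 0.2042 ≈ 0.330 μg/mL.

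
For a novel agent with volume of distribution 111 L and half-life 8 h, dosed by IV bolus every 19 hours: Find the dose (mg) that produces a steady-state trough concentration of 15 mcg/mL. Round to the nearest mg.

6972 mg

τ/t½ = 19/8 ≈ 2.375, so f = (1/2)^(19/8) ≈ 0.192776.
Cmin,ss = (D/Vd)·f/(1−f), so D = Cmin,ss·Vd·(1−f)/f.
D = 15 × 111 × (1−f)/f ≈ 15 × 111 × 4.18737 ≈ 6971.97 mg.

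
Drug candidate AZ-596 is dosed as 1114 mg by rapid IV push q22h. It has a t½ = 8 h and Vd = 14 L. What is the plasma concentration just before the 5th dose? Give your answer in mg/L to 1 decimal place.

f = (1/2)^(τ/t½) = (1/2)^(22/8) ≈ 0.1487.
C₀ = D/Vd = 1114/14 ≈ 79.571 mg/L.
Before the 5th dose, 4 doses have been given. Superposition: Cmin = C₀·(f + f² + … + f^4).
≈ 79.571 × (0.1487 + 0.0221 + 0.0033 + 0.0005) ≈ 79.571 × 0.1746 ≈ 13.893 mg/L.

13.9 mg/L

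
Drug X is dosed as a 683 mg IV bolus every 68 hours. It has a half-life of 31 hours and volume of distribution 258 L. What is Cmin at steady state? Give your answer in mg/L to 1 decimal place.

0.7 mg/L

Over one 68-h interval, 68/31 ≈ 2.1935 half-lives elapse, leaving f ≈ 0.2186 of each dose.
At steady state, accumulation factor R = 1/(1 − e^(−kτ)) ≈ 1.2798.
Each bolus raises the concentration by D/Vd = 683/258 ≈ 2.647 mg/L.
Cmax,ss = C₀/(1 − f) ≈ 2.647/0.7814 ≈ 3.388 mg/L.
Steady-state trough Cmin,ss = Cmax,ss·f ≈ 3.388 × 0.2186 ≈ 0.741 mg/L.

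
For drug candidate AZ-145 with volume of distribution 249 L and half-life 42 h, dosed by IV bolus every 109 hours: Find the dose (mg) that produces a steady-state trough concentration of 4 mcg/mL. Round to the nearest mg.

5023 mg

τ/t½ = 109/42 ≈ 2.5952, so f = (1/2)^(109/42) ≈ 0.165484.
Cmin,ss = (D/Vd)·f/(1−f), so D = Cmin,ss·Vd·(1−f)/f.
D = 4 × 249 × (1−f)/f ≈ 4 × 249 × 5.04288 ≈ 5022.71 mg.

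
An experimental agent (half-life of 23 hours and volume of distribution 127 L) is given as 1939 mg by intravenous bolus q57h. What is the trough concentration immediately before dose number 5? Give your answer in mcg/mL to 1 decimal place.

3.3 mcg/mL

f = (1/2)^(τ/t½) = (1/2)^(57/23) ≈ 0.1795.
C₀ = D/Vd = 1939/127 ≈ 15.268 mcg/mL.
Before the 5th dose, 4 doses have been given. Superposition: Cmin = C₀·(f + f² + … + f^4).
≈ 15.268 × (0.1795 + 0.0322 + 0.0058 + 0.0010) ≈ 15.268 × 0.2185 ≈ 3.336 mcg/mL.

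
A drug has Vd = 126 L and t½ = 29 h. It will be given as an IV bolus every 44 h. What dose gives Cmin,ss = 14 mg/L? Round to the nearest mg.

3285 mg

τ/t½ = 44/29 ≈ 1.5172, so f = (1/2)^(44/29) ≈ 0.349353.
Cmin,ss = (D/Vd)·f/(1−f), so D = Cmin,ss·Vd·(1−f)/f.
D = 14 × 126 × (1−f)/f ≈ 14 × 126 × 1.86243 ≈ 3285.33 mg.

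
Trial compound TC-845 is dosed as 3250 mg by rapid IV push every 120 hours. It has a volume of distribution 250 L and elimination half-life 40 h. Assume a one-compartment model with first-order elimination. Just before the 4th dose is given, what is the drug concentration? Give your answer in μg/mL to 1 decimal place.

1.9 μg/mL

f = (1/2)^(τ/t½) = (1/2)^(120/40) ≈ 0.1250.
C₀ = D/Vd = 3250/250 ≈ 13.000 μg/mL.
Before the 4th dose, 3 doses have been given. Superposition: Cmin = C₀·(f + f² + … + f^3).
≈ 13.000 × (0.1250 + 0.0156 + 0.0020) ≈ 13.000 × 0.1426 ≈ 1.854 μg/mL.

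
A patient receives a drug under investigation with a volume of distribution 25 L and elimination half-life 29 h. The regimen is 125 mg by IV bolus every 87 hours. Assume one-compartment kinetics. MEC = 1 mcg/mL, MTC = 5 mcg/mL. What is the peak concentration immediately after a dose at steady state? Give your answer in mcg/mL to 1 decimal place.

The dosing interval is 3 half-lives, so f = 2^(−3) = 0.125.
Accumulation ratio R = 1/(1 − f) = 1/0.875 = 8/7.
Single-dose peak C₀ = D/Vd = 125/25 = 5 mcg/mL.
Steady-state peak Cmax,ss = C₀·R = 5 × 8/7 ≈ 5.714 mcg/mL.
Peak 5.7 mcg/mL vs MTC 5 mcg/mL: exceeds toxic threshold.

5.7 mcg/mL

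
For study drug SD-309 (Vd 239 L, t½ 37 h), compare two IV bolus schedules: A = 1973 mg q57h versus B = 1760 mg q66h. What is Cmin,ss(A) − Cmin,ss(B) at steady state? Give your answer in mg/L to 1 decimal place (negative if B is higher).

Regimen A: f = (1/2)^(57/37) ≈ 0.3438; Cmin,ss = (1973/239)·f/(1−f) ≈ 4.325 mg/L.
Regimen B: f = (1/2)^(66/37) ≈ 0.2904; Cmin,ss = (1760/239)·f/(1−f) ≈ 3.014 mg/L.
Difference ≈ 4.325 − 3.014 ≈ 1.311 mg/L.

1.3 mg/L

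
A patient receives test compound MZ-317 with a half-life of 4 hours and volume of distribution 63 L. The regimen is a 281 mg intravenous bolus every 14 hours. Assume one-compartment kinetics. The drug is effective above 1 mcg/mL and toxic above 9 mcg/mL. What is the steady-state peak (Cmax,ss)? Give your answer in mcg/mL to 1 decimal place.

4.9 mcg/mL

k = ln2/t½ = ln2/4 ≈ 0.173287 h⁻¹; fraction remaining f = e^(−kτ) = e^(−0.173287×14) ≈ 0.0884.
Accumulation ratio R = 1/(1 − f) ≈ 1/0.9116 ≈ 1.0970.
Each bolus raises the concentration by D/Vd = 281/63 ≈ 4.460 mcg/mL.
Steady-state peak Cmax,ss = C₀·R ≈ 4.460 × 1.0970 ≈ 4.893 mcg/mL.
Peak 4.9 mcg/mL vs MTC 9 mcg/mL: below toxic threshold.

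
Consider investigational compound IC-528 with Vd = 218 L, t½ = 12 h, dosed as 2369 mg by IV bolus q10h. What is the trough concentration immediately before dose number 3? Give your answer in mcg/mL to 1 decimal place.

9.5 mcg/mL

f = (1/2)^(τ/t½) = (1/2)^(10/12) ≈ 0.5612.
C₀ = D/Vd = 2369/218 ≈ 10.867 mcg/mL.
Before the 3rd dose, 2 doses have been given. Superposition: Cmin = C₀·(f + f²).
≈ 10.867 × (0.5612 + 0.3149) ≈ 10.867 × 0.8761 ≈ 9.521 mcg/mL.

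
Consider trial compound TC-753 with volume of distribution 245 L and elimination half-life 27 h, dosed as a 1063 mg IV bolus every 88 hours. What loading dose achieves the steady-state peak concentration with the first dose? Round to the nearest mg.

f = (1/2)^(88/27) ≈ 0.104440; accumulation ratio R = 1/(1−f) ≈ 1.11662.
Loading dose to hit Cmax,ss on first dose: D_load = D_maint·R ≈ 1063 × 1.11662 ≈ 1186.97 mg.

1187 mg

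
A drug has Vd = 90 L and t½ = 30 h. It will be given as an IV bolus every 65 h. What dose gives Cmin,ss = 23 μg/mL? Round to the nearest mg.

τ/t½ = 65/30 ≈ 2.1667, so f = (1/2)^(65/30) ≈ 0.222725.
Cmin,ss = (D/Vd)·f/(1−f), so D = Cmin,ss·Vd·(1−f)/f.
D = 23 × 90 × (1−f)/f ≈ 23 × 90 × 3.48984 ≈ 7223.97 mg.

7224 mg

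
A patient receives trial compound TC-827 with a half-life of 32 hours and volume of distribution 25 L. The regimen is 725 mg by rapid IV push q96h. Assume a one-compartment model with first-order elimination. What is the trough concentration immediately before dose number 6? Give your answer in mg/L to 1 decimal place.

4.1 mg/L

f = (1/2)^(τ/t½) = (1/2)^(96/32) ≈ 0.1250.
C₀ = D/Vd = 725/25 ≈ 29.000 mg/L.
Before the 6th dose, 5 doses have been given. Superposition: Cmin = C₀·(f + f² + … + f^5).
≈ 29.000 × (0.1250 + 0.0156 + 0.0020 + 0.0002 + 0.0000) ≈ 29.000 × 0.1428 ≈ 4.141 mg/L.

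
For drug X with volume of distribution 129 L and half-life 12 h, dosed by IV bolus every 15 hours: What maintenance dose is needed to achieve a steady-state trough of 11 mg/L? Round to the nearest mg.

1956 mg

τ/t½ = 15/12 ≈ 1.25, so f = (1/2)^(15/12) ≈ 0.420448.
Cmin,ss = (D/Vd)·f/(1−f), so D = Cmin,ss·Vd·(1−f)/f.
D = 11 × 129 × (1−f)/f ≈ 11 × 129 × 1.37842 ≈ 1955.98 mg.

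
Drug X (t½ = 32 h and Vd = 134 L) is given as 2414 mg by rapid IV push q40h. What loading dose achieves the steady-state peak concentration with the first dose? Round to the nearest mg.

f = (1/2)^(40/32) ≈ 0.420448; accumulation ratio R = 1/(1−f) ≈ 1.72547.
Loading dose to hit Cmax,ss on first dose: D_load = D_maint·R ≈ 2414 × 1.72547 ≈ 4165.28 mg.

4165 mg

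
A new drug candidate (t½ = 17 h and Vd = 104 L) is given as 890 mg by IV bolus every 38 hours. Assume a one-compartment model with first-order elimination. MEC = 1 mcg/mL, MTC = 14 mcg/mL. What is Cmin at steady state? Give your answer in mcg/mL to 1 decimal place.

k = ln2/t½ = ln2/17 ≈ 0.040773 h⁻¹; fraction remaining f = e^(−kτ) = e^(−0.040773×38) ≈ 0.2124.
Single-dose peak C₀ = D/Vd = 890/104 ≈ 8.558 mcg/mL.
Steady-state trough Cmin,ss = C₀·f/(1−f) ≈ 8.558 × 0.2124/0.7876 ≈ 2.308 mcg/mL.
Trough 2.3 mcg/mL vs MEC 1 mcg/mL: adequate.

2.3 mcg/mL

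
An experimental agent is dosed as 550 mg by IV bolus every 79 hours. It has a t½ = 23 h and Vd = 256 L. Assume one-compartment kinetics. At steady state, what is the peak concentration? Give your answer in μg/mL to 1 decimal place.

τ/t½ = 79/23 ≈ 3.4348, so fraction remaining f = (1/2)^(79/23) ≈ 0.0925.
At steady state, accumulation factor R = 1/(1 − e^(−kτ)) ≈ 1.1019.
Each bolus raises the concentration by D/Vd = 550/256 ≈ 2.148 μg/mL.
Cmax,ss = C₀/(1 − f) ≈ 2.148/0.9075 ≈ 2.367 μg/mL.

2.4 μg/mL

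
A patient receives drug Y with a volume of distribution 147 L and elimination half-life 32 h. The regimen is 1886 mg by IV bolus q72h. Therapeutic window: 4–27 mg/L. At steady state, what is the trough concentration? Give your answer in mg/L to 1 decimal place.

Over one 72-h interval, 72/32 ≈ 2.25 half-lives elapse, leaving f ≈ 0.2102 of each dose.
At steady state, accumulation factor R = 1/(1 − e^(−kτ)) ≈ 1.2661.
Single-dose peak C₀ = D/Vd = 1886/147 ≈ 12.830 mg/L.
Cmax,ss = C₀/(1 − f) ≈ 12.830/0.7898 ≈ 16.245 mg/L.
One interval later, Cmin,ss = Cmax,ss·e^(−kτ) ≈ 16.245 × 0.2102 ≈ 3.415 mg/L.
Trough 3.4 mg/L vs MEC 4 mg/L: subtherapeutic.

3.4 mg/L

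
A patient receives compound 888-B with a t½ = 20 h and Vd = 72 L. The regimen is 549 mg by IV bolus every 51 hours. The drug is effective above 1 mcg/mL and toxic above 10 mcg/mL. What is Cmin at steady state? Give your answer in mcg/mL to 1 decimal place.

k = ln2/t½ = ln2/20 ≈ 0.034657 h⁻¹; fraction remaining f = e^(−kτ) = e^(−0.034657×51) ≈ 0.1708.
Accumulation ratio R = 1/(1 − f) ≈ 1/0.8292 ≈ 1.2060.
Each bolus raises the concentration by D/Vd = 549/72 ≈ 7.625 mcg/mL.
Cmax,ss = C₀/(1 − f) ≈ 7.625/0.8292 ≈ 9.196 mcg/mL.
Steady-state trough Cmin,ss = Cmax,ss·f ≈ 9.196 × 0.1708 ≈ 1.571 mcg/mL.
Trough 1.6 mcg/mL vs MEC 1 mcg/mL: adequate.

1.6 mcg/mL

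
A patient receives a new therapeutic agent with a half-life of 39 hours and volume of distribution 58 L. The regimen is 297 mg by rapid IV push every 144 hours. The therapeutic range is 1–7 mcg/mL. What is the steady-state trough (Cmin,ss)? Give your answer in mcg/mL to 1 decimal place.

0.4 mcg/mL

τ/t½ = 144/39 ≈ 3.6923, so fraction remaining f = (1/2)^(144/39) ≈ 0.0774.
Single-dose peak C₀ = D/Vd = 297/58 ≈ 5.121 mcg/mL.
Steady-state trough Cmin,ss = C₀·f/(1−f) ≈ 5.121 × 0.0774/0.9226 ≈ 0.430 mcg/mL.
Trough 0.4 mcg/mL vs MEC 1 mcg/mL: subtherapeutic.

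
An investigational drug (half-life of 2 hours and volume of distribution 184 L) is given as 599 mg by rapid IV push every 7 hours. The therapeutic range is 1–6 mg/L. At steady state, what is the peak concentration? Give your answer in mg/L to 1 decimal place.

Over one 7-h interval, 7/2 ≈ 3.5 half-lives elapse, leaving f ≈ 0.0884 of each dose.
Accumulation ratio R = 1/(1 − f) ≈ 1/0.9116 ≈ 1.0970.
Single-dose peak C₀ = D/Vd = 599/184 ≈ 3.255 mg/L.
Cmax,ss = C₀/(1 − f) ≈ 3.255/0.9116 ≈ 3.571 mg/L.
Peak 3.6 mg/L vs MTC 6 mg/L: below toxic threshold.

3.6 mg/L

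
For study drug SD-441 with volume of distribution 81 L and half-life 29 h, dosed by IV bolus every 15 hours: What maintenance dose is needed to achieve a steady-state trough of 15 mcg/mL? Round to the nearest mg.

524 mg

τ/t½ = 15/29 ≈ 0.51724, so f = (1/2)^(15/29) ≈ 0.698707.
Cmin,ss = (D/Vd)·f/(1−f), so D = Cmin,ss·Vd·(1−f)/f.
D = 15 × 81 × (1−f)/f ≈ 15 × 81 × 0.43122 ≈ 523.93 mg.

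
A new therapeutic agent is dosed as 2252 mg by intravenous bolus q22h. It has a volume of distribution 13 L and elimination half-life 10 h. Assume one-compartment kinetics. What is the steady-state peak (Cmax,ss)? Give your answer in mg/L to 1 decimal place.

Over one 22-h interval, 22/10 ≈ 2.2 half-lives elapse, leaving f ≈ 0.2176 of each dose.
At steady state, accumulation factor R = 1/(1 − e^(−kτ)) ≈ 1.2781.
Single-dose peak C₀ = D/Vd = 2252/13 ≈ 173.231 mg/L.
Steady-state peak Cmax,ss = C₀·R ≈ 173.231 × 1.2781 ≈ 221.407 mg/L.

221.4 mg/L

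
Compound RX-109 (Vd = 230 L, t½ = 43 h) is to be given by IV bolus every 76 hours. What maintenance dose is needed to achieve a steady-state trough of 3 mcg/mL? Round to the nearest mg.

τ/t½ = 76/43 ≈ 1.7674, so f = (1/2)^(76/43) ≈ 0.293729.
Cmin,ss = (D/Vd)·f/(1−f), so D = Cmin,ss·Vd·(1−f)/f.
D = 3 × 230 × (1−f)/f ≈ 3 × 230 × 2.40450 ≈ 1659.11 mg.

1659 mg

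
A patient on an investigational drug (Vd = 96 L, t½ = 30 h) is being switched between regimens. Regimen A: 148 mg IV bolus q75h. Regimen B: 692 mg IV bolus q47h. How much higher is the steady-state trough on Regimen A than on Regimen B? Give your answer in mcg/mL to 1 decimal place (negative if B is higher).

-3.3 mcg/mL

Regimen A: f = (1/2)^(75/30) ≈ 0.1768; Cmin,ss = (148/96)·f/(1−f) ≈ 0.331 mcg/mL.
Regimen B: f = (1/2)^(47/30) ≈ 0.3376; Cmin,ss = (692/96)·f/(1−f) ≈ 3.674 mcg/mL.
Difference ≈ 0.331 − 3.674 ≈ -3.343 mcg/mL.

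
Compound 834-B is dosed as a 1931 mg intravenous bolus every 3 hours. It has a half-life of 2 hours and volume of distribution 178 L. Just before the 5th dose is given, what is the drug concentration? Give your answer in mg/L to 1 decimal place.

5.8 mg/L

f = (1/2)^(τ/t½) = (1/2)^(3/2) ≈ 0.3536.
C₀ = D/Vd = 1931/178 ≈ 10.848 mg/L.
Before the 5th dose, 4 doses have been given. Superposition: Cmin = C₀·(f + f² + … + f^4).
≈ 10.848 × (0.3536 + 0.1250 + 0.0442 + 0.0156) ≈ 10.848 × 0.5384 ≈ 5.841 mg/L.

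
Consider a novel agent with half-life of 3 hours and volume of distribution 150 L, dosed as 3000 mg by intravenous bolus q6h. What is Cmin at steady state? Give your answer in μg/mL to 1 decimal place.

6.7 μg/mL

The dosing interval is 2 half-lives, so f = 2^(−2) = 0.25.
At steady state, R = 1/(1 − 0.25) = 4/3.
Single-dose peak C₀ = D/Vd = 3000/150 = 20 μg/mL.
Steady-state peak Cmax,ss = C₀·R = 20 × 4/3 ≈ 26.667 μg/mL.
Steady-state trough Cmin,ss = Cmax,ss·f ≈ 26.667 × 0.25 ≈ 6.667 μg/mL.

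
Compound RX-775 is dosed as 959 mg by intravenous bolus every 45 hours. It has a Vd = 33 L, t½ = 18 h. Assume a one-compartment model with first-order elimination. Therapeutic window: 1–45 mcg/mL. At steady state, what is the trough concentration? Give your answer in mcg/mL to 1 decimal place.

τ/t½ = 45/18 ≈ 2.5, so fraction remaining f = (1/2)^(45/18) ≈ 0.1768.
Accumulation ratio R = 1/(1 − f) ≈ 1/0.8232 ≈ 1.2148.
Single-dose peak C₀ = D/Vd = 959/33 ≈ 29.061 mcg/mL.
Steady-state peak Cmax,ss = C₀·R ≈ 29.061 × 1.2148 ≈ 35.303 mcg/mL.
Steady-state trough Cmin,ss = Cmax,ss·f ≈ 35.303 × 0.1768 ≈ 6.242 mcg/mL.
Trough 6.2 mcg/mL vs MEC 1 mcg/mL: adequate.

6.2 mcg/mL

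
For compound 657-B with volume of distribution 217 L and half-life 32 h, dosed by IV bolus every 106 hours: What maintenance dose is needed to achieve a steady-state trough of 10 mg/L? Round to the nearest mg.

19389 mg

τ/t½ = 106/32 ≈ 3.3125, so f = (1/2)^(106/32) ≈ 0.100656.
Cmin,ss = (D/Vd)·f/(1−f), so D = Cmin,ss·Vd·(1−f)/f.
D = 10 × 217 × (1−f)/f ≈ 10 × 217 × 8.93483 ≈ 19388.58 mg.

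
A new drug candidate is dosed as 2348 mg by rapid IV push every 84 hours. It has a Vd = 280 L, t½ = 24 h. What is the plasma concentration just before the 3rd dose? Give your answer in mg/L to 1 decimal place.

0.8 mg/L

f = (1/2)^(τ/t½) = (1/2)^(84/24) ≈ 0.0884.
C₀ = D/Vd = 2348/280 ≈ 8.386 mg/L.
Before the 3rd dose, 2 doses have been given. Superposition: Cmin = C₀·(f + f²).
≈ 8.386 × (0.0884 + 0.0078) ≈ 8.386 × 0.0962 ≈ 0.807 mg/L.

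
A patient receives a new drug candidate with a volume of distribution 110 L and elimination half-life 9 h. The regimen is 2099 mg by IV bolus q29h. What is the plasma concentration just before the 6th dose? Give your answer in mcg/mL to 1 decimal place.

f = (1/2)^(τ/t½) = (1/2)^(29/9) ≈ 0.1072.
C₀ = D/Vd = 2099/110 ≈ 19.082 mcg/mL.
Before the 6th dose, 5 doses have been given. Superposition: Cmin = C₀·(f + f² + … + f^5).
≈ 19.082 × (0.1072 + 0.0115 + 0.0012 + 0.0001 + 0.0000) ≈ 19.082 × 0.1200 ≈ 2.290 mcg/mL.

2.3 mcg/mL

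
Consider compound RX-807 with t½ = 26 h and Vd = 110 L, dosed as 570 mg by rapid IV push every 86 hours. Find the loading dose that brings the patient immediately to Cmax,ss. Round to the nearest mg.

634 mg

f = (1/2)^(86/26) ≈ 0.100992; accumulation ratio R = 1/(1−f) ≈ 1.11234.
Loading dose to hit Cmax,ss on first dose: D_load = D_maint·R ≈ 570 × 1.11234 ≈ 634.03 mg.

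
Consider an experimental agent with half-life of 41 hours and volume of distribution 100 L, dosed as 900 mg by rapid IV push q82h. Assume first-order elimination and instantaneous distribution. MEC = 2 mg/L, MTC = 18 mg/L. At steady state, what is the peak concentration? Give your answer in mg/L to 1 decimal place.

12.0 mg/L

τ = 82 h = 2 half-lives, so f = (1/2)^2 = 0.25.
At steady state, R = 1/(1 − 0.25) = 4/3.
Single-dose peak C₀ = D/Vd = 900/100 = 9 mg/L.
Steady-state peak Cmax,ss = C₀·R = 9 × 4/3 ≈ 12.000 mg/L.
Peak 12.0 mg/L vs MTC 18 mg/L: below toxic threshold.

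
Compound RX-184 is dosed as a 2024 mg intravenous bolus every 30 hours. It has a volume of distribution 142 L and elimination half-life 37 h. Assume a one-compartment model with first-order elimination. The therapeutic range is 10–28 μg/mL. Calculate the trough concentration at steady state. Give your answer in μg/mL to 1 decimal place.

18.9 μg/mL

τ/t½ = 30/37 ≈ 0.81081, so fraction remaining f = (1/2)^(30/37) ≈ 0.5701.
Single-dose peak C₀ = D/Vd = 2024/142 ≈ 14.254 μg/mL.
Steady-state trough Cmin,ss = C₀·f/(1−f) ≈ 14.254 × 0.5701/0.4299 ≈ 18.903 μg/mL.
Trough 18.9 μg/mL vs MEC 10 μg/mL: adequate.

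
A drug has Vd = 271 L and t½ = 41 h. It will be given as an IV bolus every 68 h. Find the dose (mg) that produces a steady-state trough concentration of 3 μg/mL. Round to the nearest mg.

1754 mg

τ/t½ = 68/41 ≈ 1.6585, so f = (1/2)^(68/41) ≈ 0.316760.
Cmin,ss = (D/Vd)·f/(1−f), so D = Cmin,ss·Vd·(1−f)/f.
D = 3 × 271 × (1−f)/f ≈ 3 × 271 × 2.15696 ≈ 1753.61 mg.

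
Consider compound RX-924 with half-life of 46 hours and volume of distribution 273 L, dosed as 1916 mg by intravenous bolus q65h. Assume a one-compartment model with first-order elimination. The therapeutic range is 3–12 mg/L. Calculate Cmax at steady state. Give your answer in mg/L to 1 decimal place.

11.2 mg/L

k = ln2/t½ = ln2/46 ≈ 0.015068 h⁻¹; fraction remaining f = e^(−kτ) = e^(−0.015068×65) ≈ 0.3755.
At steady state, accumulation factor R = 1/(1 − e^(−kτ)) ≈ 1.6013.
Single-dose peak C₀ = D/Vd = 1916/273 ≈ 7.018 mg/L.
Steady-state peak Cmax,ss = C₀·R ≈ 7.018 × 1.6013 ≈ 11.238 mg/L.
Peak 11.2 mg/L vs MTC 12 mg/L: below toxic threshold.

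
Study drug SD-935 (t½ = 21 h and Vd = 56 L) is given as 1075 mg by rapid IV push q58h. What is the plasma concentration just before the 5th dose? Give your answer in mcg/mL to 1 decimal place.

f = (1/2)^(τ/t½) = (1/2)^(58/21) ≈ 0.1474.
C₀ = D/Vd = 1075/56 ≈ 19.196 mcg/mL.
Before the 5th dose, 4 doses have been given. Superposition: Cmin = C₀·(f + f² + … + f^4).
≈ 19.196 × (0.1474 + 0.0217 + 0.0032 + 0.0005) ≈ 19.196 × 0.1728 ≈ 3.317 mcg/mL.

3.3 mcg/mL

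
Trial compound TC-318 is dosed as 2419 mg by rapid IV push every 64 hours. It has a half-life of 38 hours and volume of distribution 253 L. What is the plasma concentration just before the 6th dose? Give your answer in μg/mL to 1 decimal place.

4.3 μg/mL

f = (1/2)^(τ/t½) = (1/2)^(64/38) ≈ 0.3112.
C₀ = D/Vd = 2419/253 ≈ 9.561 μg/mL.
Before the 6th dose, 5 doses have been given. Superposition: Cmin = C₀·(f + f² + … + f^5).
≈ 9.561 × (0.3112 + 0.0968 + 0.0301 + 0.0094 + 0.0029) ≈ 9.561 × 0.4504 ≈ 4.306 μg/mL.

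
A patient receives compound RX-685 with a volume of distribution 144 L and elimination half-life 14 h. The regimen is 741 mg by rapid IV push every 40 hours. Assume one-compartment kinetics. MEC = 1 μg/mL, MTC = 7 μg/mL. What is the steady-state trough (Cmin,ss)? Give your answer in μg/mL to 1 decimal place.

Over one 40-h interval, 40/14 ≈ 2.8571 half-lives elapse, leaving f ≈ 0.1380 of each dose.
At steady state, accumulation factor R = 1/(1 − e^(−kτ)) ≈ 1.1601.
Single-dose peak C₀ = D/Vd = 741/144 ≈ 5.146 μg/mL.
Steady-state peak Cmax,ss = C₀·R ≈ 5.146 × 1.1601 ≈ 5.970 μg/mL.
One interval later, Cmin,ss = Cmax,ss·e^(−kτ) ≈ 5.970 × 0.1380 ≈ 0.824 μg/mL.
Trough 0.8 μg/mL vs MEC 1 μg/mL: subtherapeutic.

0.8 μg/mL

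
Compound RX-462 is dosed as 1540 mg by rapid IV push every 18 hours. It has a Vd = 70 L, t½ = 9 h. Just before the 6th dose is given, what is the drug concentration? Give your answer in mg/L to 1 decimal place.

f = (1/2)^(τ/t½) = (1/2)^(18/9) ≈ 0.2500.
C₀ = D/Vd = 1540/70 ≈ 22.000 mg/L.
Before the 6th dose, 5 doses have been given. Superposition: Cmin = C₀·(f + f² + … + f^5).
≈ 22.000 × (0.2500 + 0.0625 + 0.0156 + 0.0039 + 0.0010) ≈ 22.000 × 0.3330 ≈ 7.326 mg/L.

7.3 mg/L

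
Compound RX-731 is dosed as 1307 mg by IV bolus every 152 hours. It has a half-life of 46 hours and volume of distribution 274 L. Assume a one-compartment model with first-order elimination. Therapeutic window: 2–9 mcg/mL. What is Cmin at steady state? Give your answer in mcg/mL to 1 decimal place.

k = ln2/t½ = ln2/46 ≈ 0.015068 h⁻¹; fraction remaining f = e^(−kτ) = e^(−0.015068×152) ≈ 0.1012.
Single-dose peak C₀ = D/Vd = 1307/274 ≈ 4.770 mcg/mL.
Steady-state trough Cmin,ss = C₀·f/(1−f) ≈ 4.770 × 0.1012/0.8988 ≈ 0.537 mcg/mL.
Trough 0.5 mcg/mL vs MEC 2 mcg/mL: subtherapeutic.

0.5 mcg/mL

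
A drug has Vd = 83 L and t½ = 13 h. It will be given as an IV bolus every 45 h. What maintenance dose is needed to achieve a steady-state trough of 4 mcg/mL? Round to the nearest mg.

3325 mg

τ/t½ = 45/13 ≈ 3.4615, so f = (1/2)^(45/13) ≈ 0.090776.
Cmin,ss = (D/Vd)·f/(1−f), so D = Cmin,ss·Vd·(1−f)/f.
D = 4 × 83 × (1−f)/f ≈ 4 × 83 × 10.01613 ≈ 3325.36 mg.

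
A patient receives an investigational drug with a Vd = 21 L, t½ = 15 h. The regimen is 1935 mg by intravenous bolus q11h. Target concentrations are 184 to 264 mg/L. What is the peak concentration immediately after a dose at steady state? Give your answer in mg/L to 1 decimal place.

231.2 mg/L

k = ln2/t½ = ln2/15 ≈ 0.046210 h⁻¹; fraction remaining f = e^(−kτ) = e^(−0.046210×11) ≈ 0.6015.
Accumulation ratio R = 1/(1 − f) ≈ 1/0.3985 ≈ 2.5094.
Single-dose peak C₀ = D/Vd = 1935/21 ≈ 92.143 mg/L.
Steady-state peak Cmax,ss = C₀·R ≈ 92.143 × 2.5094 ≈ 231.224 mg/L.
Peak 231.2 mg/L vs MTC 264 mg/L: below toxic threshold.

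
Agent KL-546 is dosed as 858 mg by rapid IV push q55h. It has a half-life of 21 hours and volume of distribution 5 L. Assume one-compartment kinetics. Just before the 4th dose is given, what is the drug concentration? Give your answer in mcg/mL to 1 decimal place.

f = (1/2)^(τ/t½) = (1/2)^(55/21) ≈ 0.1628.
C₀ = D/Vd = 858/5 ≈ 171.600 mcg/mL.
Before the 4th dose, 3 doses have been given. Superposition: Cmin = C₀·(f + f² + … + f^3).
≈ 171.600 × (0.1628 + 0.0265 + 0.0043) ≈ 171.600 × 0.1936 ≈ 33.222 mcg/mL.

33.2 mcg/mL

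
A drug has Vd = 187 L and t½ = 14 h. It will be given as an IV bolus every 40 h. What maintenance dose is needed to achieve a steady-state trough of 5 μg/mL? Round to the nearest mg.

5840 mg

τ/t½ = 40/14 ≈ 2.8571, so f = (1/2)^(40/14) ≈ 0.138011.
Cmin,ss = (D/Vd)·f/(1−f), so D = Cmin,ss·Vd·(1−f)/f.
D = 5 × 187 × (1−f)/f ≈ 5 × 187 × 6.24580 ≈ 5839.82 mg.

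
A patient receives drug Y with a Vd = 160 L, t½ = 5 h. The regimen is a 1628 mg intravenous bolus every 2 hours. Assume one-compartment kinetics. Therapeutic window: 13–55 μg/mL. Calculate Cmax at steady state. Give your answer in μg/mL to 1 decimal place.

k = ln2/t½ = ln2/5 ≈ 0.138629 h⁻¹; fraction remaining f = e^(−kτ) = e^(−0.138629×2) ≈ 0.7579.
Accumulation ratio R = 1/(1 − f) ≈ 1/0.2421 ≈ 4.1305.
Single-dose peak C₀ = D/Vd = 1628/160 ≈ 10.175 μg/mL.
Steady-state peak Cmax,ss = C₀·R ≈ 10.175 × 4.1305 ≈ 42.028 μg/mL.
Peak 42.0 μg/mL vs MTC 55 μg/mL: below toxic threshold.

42.0 μg/mL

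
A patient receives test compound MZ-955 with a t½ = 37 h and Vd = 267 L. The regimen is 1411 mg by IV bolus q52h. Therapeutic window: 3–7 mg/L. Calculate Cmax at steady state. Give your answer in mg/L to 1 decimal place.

τ/t½ = 52/37 ≈ 1.4054, so fraction remaining f = (1/2)^(52/37) ≈ 0.3775.
Accumulation ratio R = 1/(1 − f) ≈ 1/0.6225 ≈ 1.6064.
Each bolus raises the concentration by D/Vd = 1411/267 ≈ 5.285 mg/L.
Cmax,ss = C₀/(1 − f) ≈ 5.285/0.6225 ≈ 8.490 mg/L.
Peak 8.5 mg/L vs MTC 7 mg/L: exceeds toxic threshold.

8.5 mg/L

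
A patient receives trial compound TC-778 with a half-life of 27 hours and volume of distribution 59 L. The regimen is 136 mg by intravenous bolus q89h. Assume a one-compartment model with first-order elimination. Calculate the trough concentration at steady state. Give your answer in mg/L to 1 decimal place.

τ/t½ = 89/27 ≈ 3.2963, so fraction remaining f = (1/2)^(89/27) ≈ 0.1018.
Single-dose peak C₀ = D/Vd = 136/59 ≈ 2.305 mg/L.
Steady-state trough Cmin,ss = C₀·f/(1−f) ≈ 2.305 × 0.1018/0.8982 ≈ 0.261 mg/L.

0.3 mg/L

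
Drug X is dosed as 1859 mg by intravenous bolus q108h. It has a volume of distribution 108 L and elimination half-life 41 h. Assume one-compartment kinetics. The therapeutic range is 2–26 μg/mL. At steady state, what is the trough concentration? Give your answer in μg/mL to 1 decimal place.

k = ln2/t½ = ln2/41 ≈ 0.016906 h⁻¹; fraction remaining f = e^(−kτ) = e^(−0.016906×108) ≈ 0.1611.
Accumulation ratio R = 1/(1 − f) ≈ 1/0.8389 ≈ 1.1920.
Each bolus raises the concentration by D/Vd = 1859/108 ≈ 17.213 μg/mL.
Steady-state peak Cmax,ss = C₀·R ≈ 17.213 × 1.1920 ≈ 20.518 μg/mL.
One interval later, Cmin,ss = Cmax,ss·e^(−kτ) ≈ 20.518 × 0.1611 ≈ 3.305 μg/mL.
Trough 3.3 μg/mL vs MEC 2 μg/mL: adequate.

3.3 μg/mL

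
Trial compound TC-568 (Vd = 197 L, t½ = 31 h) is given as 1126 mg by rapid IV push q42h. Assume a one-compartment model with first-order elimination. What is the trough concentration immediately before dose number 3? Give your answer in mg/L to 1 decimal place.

f = (1/2)^(τ/t½) = (1/2)^(42/31) ≈ 0.3910.
C₀ = D/Vd = 1126/197 ≈ 5.716 mg/L.
Before the 3rd dose, 2 doses have been given. Superposition: Cmin = C₀·(f + f²).
≈ 5.716 × (0.3910 + 0.1529) ≈ 5.716 × 0.5439 ≈ 3.109 mg/L.

3.1 mg/L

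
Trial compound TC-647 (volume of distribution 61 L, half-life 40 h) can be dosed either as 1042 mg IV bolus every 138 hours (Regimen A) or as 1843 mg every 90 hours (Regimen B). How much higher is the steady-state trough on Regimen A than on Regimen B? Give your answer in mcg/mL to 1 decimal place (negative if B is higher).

-6.3 mcg/mL

Regimen A: f = (1/2)^(138/40) ≈ 0.0915; Cmin,ss = (1042/61)·f/(1−f) ≈ 1.720 mcg/mL.
Regimen B: f = (1/2)^(90/40) ≈ 0.2102; Cmin,ss = (1843/61)·f/(1−f) ≈ 8.041 mcg/mL.
Difference ≈ 1.720 − 8.041 ≈ -6.321 mcg/mL.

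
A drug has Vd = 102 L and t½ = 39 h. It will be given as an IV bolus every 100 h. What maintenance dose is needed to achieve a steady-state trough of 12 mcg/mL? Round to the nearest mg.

6015 mg

τ/t½ = 100/39 ≈ 2.5641, so f = (1/2)^(100/39) ≈ 0.169094.
Cmin,ss = (D/Vd)·f/(1−f), so D = Cmin,ss·Vd·(1−f)/f.
D = 12 × 102 × (1−f)/f ≈ 12 × 102 × 4.91387 ≈ 6014.58 mg.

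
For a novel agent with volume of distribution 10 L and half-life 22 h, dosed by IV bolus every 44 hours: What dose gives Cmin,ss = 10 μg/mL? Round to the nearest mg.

300 mg

τ/t½ = 44/22 ≈ 2, so f = (1/2)^(44/22) ≈ 0.250000.
Cmin,ss = (D/Vd)·f/(1−f), so D = Cmin,ss·Vd·(1−f)/f.
D = 10 × 10 × (1−f)/f ≈ 10 × 10 × 3.00000 ≈ 300.00 mg.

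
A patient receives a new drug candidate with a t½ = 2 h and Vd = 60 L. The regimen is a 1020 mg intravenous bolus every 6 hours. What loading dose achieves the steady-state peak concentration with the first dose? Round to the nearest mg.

1166 mg

f = (1/2)^(6/2) ≈ 0.125000; accumulation ratio R = 1/(1−f) ≈ 1.14286.
Loading dose to hit Cmax,ss on first dose: D_load = D_maint·R ≈ 1020 × 1.14286 ≈ 1165.72 mg.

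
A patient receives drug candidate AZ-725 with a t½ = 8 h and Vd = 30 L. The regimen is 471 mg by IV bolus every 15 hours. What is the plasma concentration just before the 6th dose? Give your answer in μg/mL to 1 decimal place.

f = (1/2)^(τ/t½) = (1/2)^(15/8) ≈ 0.2726.
C₀ = D/Vd = 471/30 ≈ 15.700 μg/mL.
Before the 6th dose, 5 doses have been given. Superposition: Cmin = C₀·(f + f² + … + f^5).
≈ 15.700 × (0.2726 + 0.0743 + 0.0203 + 0.0055 + 0.0015) ≈ 15.700 × 0.3742 ≈ 5.875 μg/mL.

5.9 μg/mL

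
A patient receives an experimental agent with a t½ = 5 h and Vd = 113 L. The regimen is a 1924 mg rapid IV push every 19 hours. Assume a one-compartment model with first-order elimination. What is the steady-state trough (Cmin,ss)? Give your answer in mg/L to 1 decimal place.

τ/t½ = 19/5 ≈ 3.8, so fraction remaining f = (1/2)^(19/5) ≈ 0.0718.
At steady state, accumulation factor R = 1/(1 − e^(−kτ)) ≈ 1.0774.
Single-dose peak C₀ = D/Vd = 1924/113 ≈ 17.027 mg/L.
Steady-state peak Cmax,ss = C₀·R ≈ 17.027 × 1.0774 ≈ 18.345 mg/L.
Steady-state trough Cmin,ss = Cmax,ss·f ≈ 18.345 × 0.0718 ≈ 1.317 mg/L.

1.3 mg/L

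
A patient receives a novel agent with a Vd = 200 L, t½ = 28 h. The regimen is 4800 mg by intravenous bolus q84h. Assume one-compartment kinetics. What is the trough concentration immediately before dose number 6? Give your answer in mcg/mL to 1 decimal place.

f = (1/2)^(τ/t½) = (1/2)^(84/28) ≈ 0.1250.
C₀ = D/Vd = 4800/200 ≈ 24.000 mcg/mL.
Before the 6th dose, 5 doses have been given. Superposition: Cmin = C₀·(f + f² + … + f^5).
≈ 24.000 × (0.1250 + 0.0156 + 0.0020 + 0.0002 + 0.0000) ≈ 24.000 × 0.1428 ≈ 3.427 mcg/mL.

3.4 mcg/mL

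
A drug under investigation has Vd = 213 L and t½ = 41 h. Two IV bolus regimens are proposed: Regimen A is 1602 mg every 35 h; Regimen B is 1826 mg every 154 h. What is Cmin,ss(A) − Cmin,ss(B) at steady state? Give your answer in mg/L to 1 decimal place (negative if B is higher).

8.6 mg/L

Regimen A: f = (1/2)^(35/41) ≈ 0.5534; Cmin,ss = (1602/213)·f/(1−f) ≈ 9.320 mg/L.
Regimen B: f = (1/2)^(154/41) ≈ 0.0740; Cmin,ss = (1826/213)·f/(1−f) ≈ 0.685 mg/L.
Difference ≈ 9.320 − 0.685 ≈ 8.635 mg/L.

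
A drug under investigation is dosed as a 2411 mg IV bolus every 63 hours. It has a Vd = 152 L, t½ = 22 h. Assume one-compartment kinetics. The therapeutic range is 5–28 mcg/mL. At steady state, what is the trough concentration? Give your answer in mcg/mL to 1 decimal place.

2.5 mcg/mL

k = ln2/t½ = ln2/22 ≈ 0.031507 h⁻¹; fraction remaining f = e^(−kτ) = e^(−0.031507×63) ≈ 0.1374.
Accumulation ratio R = 1/(1 − f) ≈ 1/0.8626 ≈ 1.1593.
Each bolus raises the concentration by D/Vd = 2411/152 ≈ 15.862 mcg/mL.
Cmax,ss = C₀/(1 − f) ≈ 15.862/0.8626 ≈ 18.389 mcg/mL.
Steady-state trough Cmin,ss = Cmax,ss·f ≈ 18.389 × 0.1374 ≈ 2.527 mcg/mL.
Trough 2.5 mcg/mL vs MEC 5 mcg/mL: subtherapeutic.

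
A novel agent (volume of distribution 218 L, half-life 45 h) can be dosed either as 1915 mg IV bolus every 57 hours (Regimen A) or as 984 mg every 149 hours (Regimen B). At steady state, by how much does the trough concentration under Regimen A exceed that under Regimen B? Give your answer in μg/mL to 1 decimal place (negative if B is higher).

Regimen A: f = (1/2)^(57/45) ≈ 0.4156; Cmin,ss = (1915/218)·f/(1−f) ≈ 6.247 μg/mL.
Regimen B: f = (1/2)^(149/45) ≈ 0.1008; Cmin,ss = (984/218)·f/(1−f) ≈ 0.506 μg/mL.
Difference ≈ 6.247 − 0.506 ≈ 5.741 μg/mL.

5.7 μg/mL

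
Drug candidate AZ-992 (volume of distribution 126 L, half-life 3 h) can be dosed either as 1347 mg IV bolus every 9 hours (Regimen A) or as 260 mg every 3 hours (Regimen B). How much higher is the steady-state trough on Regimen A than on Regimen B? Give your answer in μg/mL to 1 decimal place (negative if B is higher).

-0.5 μg/mL

Regimen A: f = (1/2)^(9/3) ≈ 0.1250; Cmin,ss = (1347/126)·f/(1−f) ≈ 1.527 μg/mL.
Regimen B: f = (1/2)^(3/3) ≈ 0.5000; Cmin,ss = (260/126)·f/(1−f) ≈ 2.063 μg/mL.
Difference ≈ 1.527 − 2.063 ≈ -0.536 μg/mL.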